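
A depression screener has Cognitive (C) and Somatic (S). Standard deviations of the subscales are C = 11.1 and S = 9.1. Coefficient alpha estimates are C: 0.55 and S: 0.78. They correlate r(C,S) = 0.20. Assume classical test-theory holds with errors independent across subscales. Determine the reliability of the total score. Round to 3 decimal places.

Var(C+S) = 11.1² + 9.1² + 2·[11.1·9.1·0.20] = 206.02 + 40.404 = 246.424.
With uncorrelated errors the cross-covariances are all true-score covariance, so they carry over unchanged; only the diagonal terms shrink to ρᵢσᵢ².
True-score variance = [11.1²·0.55 + 9.1²·0.78] + 40.404 = 132.357 + 40.404 = 172.761.
Reliability = 172.761 / 246.424 = 0.701.

0.701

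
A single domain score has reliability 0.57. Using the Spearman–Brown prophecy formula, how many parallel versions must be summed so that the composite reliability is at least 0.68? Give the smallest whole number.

k ≥ ρ*(1−ρ₁)/(ρ₁(1−ρ*)) = 0.68·0.43 / (0.57·0.32) = 1.603.
Smallest integer k = 2.

2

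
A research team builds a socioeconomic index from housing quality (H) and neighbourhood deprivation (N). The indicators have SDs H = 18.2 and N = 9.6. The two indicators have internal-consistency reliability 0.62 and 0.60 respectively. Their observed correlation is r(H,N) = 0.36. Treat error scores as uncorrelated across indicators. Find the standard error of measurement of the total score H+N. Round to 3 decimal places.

12.757

Var(total) = 423.4 + 125.798 = 549.198.
True-score variance = 260.665 + 125.798 = 386.463, so reliability = 0.7037.
Error variance = 549.198 − 386.463 = 162.735; SEM = √162.735 = 12.757.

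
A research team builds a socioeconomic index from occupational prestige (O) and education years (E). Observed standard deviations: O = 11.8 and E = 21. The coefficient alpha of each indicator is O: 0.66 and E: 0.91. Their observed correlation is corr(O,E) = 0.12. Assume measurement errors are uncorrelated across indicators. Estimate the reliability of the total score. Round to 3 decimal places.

0.864

Var(O+E) = 11.8² + 21² + 2·[11.8·21·0.12] = 580.24 + 59.472 = 639.712.
With uncorrelated errors the cross-covariances are all true-score covariance, so they carry over unchanged; only the diagonal terms shrink to ρᵢσᵢ².
True-score variance = [11.8²·0.66 + 21²·0.91] + 59.472 = 493.208 + 59.472 = 552.68.
Reliability = 552.68 / 639.712 = 0.864.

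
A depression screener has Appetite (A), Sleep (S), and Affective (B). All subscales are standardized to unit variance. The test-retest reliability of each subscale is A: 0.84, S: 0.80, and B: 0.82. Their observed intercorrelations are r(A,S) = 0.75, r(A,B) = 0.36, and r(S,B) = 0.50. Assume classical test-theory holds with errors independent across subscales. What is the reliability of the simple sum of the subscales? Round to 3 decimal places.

Var(A+S+B) = 3 + 2·[0.75 + 0.36 + 0.50] = 3 + 3.22 = 6.22.
Because errors are independent across components, Cov(Tᵢ,Tⱼ) = Cov(Xᵢ,Xⱼ); the off-diagonal part of the true-score variance is the same as above.
True-score variance = [0.84 + 0.80 + 0.82] + 3.22 = 2.46 + 3.22 = 5.68.
Reliability = 5.68 / 6.22 = 0.913.

0.913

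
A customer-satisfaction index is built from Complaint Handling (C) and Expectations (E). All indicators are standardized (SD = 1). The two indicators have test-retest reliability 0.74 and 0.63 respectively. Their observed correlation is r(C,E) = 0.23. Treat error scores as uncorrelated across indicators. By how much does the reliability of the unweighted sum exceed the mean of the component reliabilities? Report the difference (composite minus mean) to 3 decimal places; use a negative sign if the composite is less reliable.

Var(sum) = 2 + 0.46 = 2.46; true-score variance = 1.37 + 0.46 = 1.83; composite reliability = 0.7439.
Mean component reliability = 0.6850.
Difference = 0.7439 − 0.6850 = 0.059.

0.059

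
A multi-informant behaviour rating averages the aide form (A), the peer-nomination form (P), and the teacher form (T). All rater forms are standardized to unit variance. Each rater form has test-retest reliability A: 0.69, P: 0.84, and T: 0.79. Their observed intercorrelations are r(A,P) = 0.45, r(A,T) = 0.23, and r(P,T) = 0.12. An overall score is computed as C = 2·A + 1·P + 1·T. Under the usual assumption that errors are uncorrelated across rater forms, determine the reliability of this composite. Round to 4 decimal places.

Var(C) = 2² + 1 + 1 + 2·[2·0.45 + 2·0.23 + 0.12] = 6 + 2.96 = 8.96.
Because errors are independent across components, Cov(Tᵢ,Tⱼ) = Cov(Xᵢ,Xⱼ); the off-diagonal part of the true-score variance is the same as above.
True-score variance = [2²·0.69 + 0.84 + 0.79] + 2.96 = 4.39 + 2.96 = 7.35.
Reliability = 7.35 / 8.96 = 0.8203.

0.8203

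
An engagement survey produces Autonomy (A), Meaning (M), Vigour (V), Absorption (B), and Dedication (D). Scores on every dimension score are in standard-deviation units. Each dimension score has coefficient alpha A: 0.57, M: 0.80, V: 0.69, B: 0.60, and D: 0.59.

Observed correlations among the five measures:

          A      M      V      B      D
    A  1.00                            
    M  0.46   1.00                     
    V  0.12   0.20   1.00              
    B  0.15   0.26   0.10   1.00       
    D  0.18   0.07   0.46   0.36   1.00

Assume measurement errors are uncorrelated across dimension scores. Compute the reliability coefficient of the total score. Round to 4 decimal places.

Var(A+M+V+B+D) = 5 + 2·[0.46 + 0.12 + 0.15 + 0.18 + 0.20 + 0.26 + 0.07 + 0.10 + 0.46 + 0.36] = 5 + 4.72 = 9.72.
With uncorrelated errors the cross-covariances are all true-score covariance, so they carry over unchanged; only the diagonal terms shrink to ρᵢσᵢ².
True-score variance = [0.57 + 0.80 + 0.69 + 0.60 + 0.59] + 4.72 = 3.25 + 4.72 = 7.97.
Reliability = 7.97 / 9.72 = 0.8200.

0.8200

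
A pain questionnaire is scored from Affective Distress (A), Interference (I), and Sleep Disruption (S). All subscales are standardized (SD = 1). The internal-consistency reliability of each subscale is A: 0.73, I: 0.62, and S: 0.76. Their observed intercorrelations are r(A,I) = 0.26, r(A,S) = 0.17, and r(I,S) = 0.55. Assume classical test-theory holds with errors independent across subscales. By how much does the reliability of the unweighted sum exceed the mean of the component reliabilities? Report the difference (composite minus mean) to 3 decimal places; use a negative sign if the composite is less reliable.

0.117

Var(sum) = 3 + 1.96 = 4.96; true-score variance = 2.11 + 1.96 = 4.07; composite reliability = 0.8206.
Mean component reliability = 0.7033.
Difference = 0.8206 − 0.7033 = 0.117.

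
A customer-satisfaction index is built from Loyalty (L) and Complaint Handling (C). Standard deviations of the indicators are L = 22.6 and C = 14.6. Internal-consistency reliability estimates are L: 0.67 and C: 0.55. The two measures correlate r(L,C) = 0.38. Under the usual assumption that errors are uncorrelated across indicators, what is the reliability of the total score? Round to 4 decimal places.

Var(L+C) = 22.6² + 14.6² + 2·[22.6·14.6·0.38] = 723.92 + 250.77 = 974.69.
With uncorrelated errors the cross-covariances are all true-score covariance, so they carry over unchanged; only the diagonal terms shrink to ρᵢσᵢ².
True-score variance = [22.6²·0.67 + 14.6²·0.55] + 250.77 = 459.447 + 250.77 = 710.217.
Reliability = 710.217 / 974.69 = 0.7287.

0.7287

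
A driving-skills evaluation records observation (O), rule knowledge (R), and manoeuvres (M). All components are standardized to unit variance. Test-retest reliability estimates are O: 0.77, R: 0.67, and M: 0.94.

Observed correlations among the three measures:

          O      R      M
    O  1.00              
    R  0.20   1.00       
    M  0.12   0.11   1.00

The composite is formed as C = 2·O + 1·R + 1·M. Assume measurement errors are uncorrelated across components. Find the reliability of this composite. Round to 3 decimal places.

Var(C) = 2² + 1 + 1 + 2·[2·0.20 + 2·0.12 + 0.11] = 6 + 1.5 = 7.5.
With uncorrelated errors the cross-covariances are all true-score covariance, so they carry over unchanged; only the diagonal terms shrink to ρᵢσᵢ².
True-score variance = [2²·0.77 + 0.67 + 0.94] + 1.5 = 4.69 + 1.5 = 6.19.
Reliability = 6.19 / 7.5 = 0.825.

0.825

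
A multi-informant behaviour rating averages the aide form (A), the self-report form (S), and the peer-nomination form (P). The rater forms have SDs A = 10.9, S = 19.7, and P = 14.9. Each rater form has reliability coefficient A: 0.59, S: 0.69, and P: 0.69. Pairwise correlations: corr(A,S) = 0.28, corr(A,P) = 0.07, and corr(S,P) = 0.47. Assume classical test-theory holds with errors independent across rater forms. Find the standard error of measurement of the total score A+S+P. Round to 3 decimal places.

Var(total) = 728.91 + 418.904 = 1147.81.
True-score variance = 491.067 + 418.904 = 909.971, so reliability = 0.7928.
Error variance = 1147.81 − 909.971 = 237.843; SEM = √237.843 = 15.422.

15.422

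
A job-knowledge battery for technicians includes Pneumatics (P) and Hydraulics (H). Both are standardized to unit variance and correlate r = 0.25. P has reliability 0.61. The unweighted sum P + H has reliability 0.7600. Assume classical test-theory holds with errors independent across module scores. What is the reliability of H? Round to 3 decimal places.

0.790

Var(P+H) = 2 + 2·0.25 = 2.500.
True-score variance = ρ_P + ρ_H + 2·0.25, so 0.7600 = (0.61 + ρ_H + 0.50) / 2.500.
ρ_H = 0.7600·2.500 − 0.61 − 0.50 = 0.790.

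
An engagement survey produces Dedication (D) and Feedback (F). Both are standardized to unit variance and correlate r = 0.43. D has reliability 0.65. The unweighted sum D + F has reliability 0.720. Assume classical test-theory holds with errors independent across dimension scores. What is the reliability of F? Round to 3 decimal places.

Var(D+F) = 2 + 2·0.43 = 2.860.
True-score variance = ρ_D + ρ_F + 2·0.43, so 0.720 = (0.65 + ρ_F + 0.86) / 2.860.
ρ_F = 0.720·2.860 − 0.65 − 0.86 = 0.549.

0.549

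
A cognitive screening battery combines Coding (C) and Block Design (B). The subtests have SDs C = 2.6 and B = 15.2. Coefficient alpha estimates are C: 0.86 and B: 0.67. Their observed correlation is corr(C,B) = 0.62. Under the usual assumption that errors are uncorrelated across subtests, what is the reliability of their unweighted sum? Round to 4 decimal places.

0.7309

Var(C+B) = 2.6² + 15.2² + 2·[2.6·15.2·0.62] = 237.8 + 49.0048 = 286.805.
Because errors are independent across components, Cov(Tᵢ,Tⱼ) = Cov(Xᵢ,Xⱼ); the off-diagonal part of the true-score variance is the same as above.
True-score variance = [2.6²·0.86 + 15.2²·0.67] + 49.0048 = 160.61 + 49.0048 = 209.615.
Reliability = 209.615 / 286.805 = 0.7309.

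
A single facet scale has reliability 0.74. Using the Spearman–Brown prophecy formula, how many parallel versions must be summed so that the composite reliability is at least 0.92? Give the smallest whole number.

5

k ≥ ρ*(1−ρ₁)/(ρ₁(1−ρ*)) = 0.92·0.26 / (0.74·0.08) = 4.041.
Smallest integer k = 5.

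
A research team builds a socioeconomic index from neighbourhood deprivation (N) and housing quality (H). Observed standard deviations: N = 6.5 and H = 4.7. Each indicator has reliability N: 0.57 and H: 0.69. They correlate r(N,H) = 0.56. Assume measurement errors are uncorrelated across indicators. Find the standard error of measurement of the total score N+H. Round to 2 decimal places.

5.00

Var(total) = 64.34 + 34.216 = 98.556.
True-score variance = 39.3246 + 34.216 = 73.5406, so reliability = 0.7462.
Error variance = 98.556 − 73.5406 = 25.0154; SEM = √25.0154 = 5.00.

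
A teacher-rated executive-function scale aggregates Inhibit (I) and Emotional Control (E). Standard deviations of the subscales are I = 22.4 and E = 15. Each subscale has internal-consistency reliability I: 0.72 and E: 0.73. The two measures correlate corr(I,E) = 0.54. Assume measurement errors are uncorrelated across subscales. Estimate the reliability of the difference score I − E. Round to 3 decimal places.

Var(I−E) = 22.4² + 15² − 2·22.4·15·0.54 = 726.76 − 362.88 = 363.88.
Because errors are independent across components, Cov(Tᵢ,Tⱼ) = Cov(Xᵢ,Xⱼ); the off-diagonal part of the true-score variance is the same as above.
True-score variance = [22.4²·0.72 + 15²·0.73] − 362.88 = 525.517 − 362.88 = 162.637.
Reliability = 162.637 / 363.88 = 0.447.

0.447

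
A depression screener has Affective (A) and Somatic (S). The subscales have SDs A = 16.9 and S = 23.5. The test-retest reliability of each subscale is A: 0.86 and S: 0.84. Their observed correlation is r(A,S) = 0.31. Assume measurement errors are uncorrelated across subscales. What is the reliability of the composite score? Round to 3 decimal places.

Var(A+S) = 16.9² + 23.5² + 2·[16.9·23.5·0.31] = 837.86 + 246.233 = 1084.09.
Because errors are independent across components, Cov(Tᵢ,Tⱼ) = Cov(Xᵢ,Xⱼ); the off-diagonal part of the true-score variance is the same as above.
True-score variance = [16.9²·0.86 + 23.5²·0.84] + 246.233 = 709.515 + 246.233 = 955.748.
Reliability = 955.748 / 1084.09 = 0.882.

0.882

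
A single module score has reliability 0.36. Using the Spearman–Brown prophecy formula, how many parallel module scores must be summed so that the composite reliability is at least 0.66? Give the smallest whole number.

4

k ≥ ρ*(1−ρ₁)/(ρ₁(1−ρ*)) = 0.66·0.64 / (0.36·0.34) = 3.451.
Smallest integer k = 4.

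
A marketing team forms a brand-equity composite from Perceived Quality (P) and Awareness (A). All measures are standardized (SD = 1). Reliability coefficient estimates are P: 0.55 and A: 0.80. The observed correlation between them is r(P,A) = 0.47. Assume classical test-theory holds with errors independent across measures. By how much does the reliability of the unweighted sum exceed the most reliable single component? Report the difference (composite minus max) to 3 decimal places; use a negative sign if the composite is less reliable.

Var(sum) = 2 + 0.94 = 2.94; true-score variance = 1.35 + 0.94 = 2.29; composite reliability = 0.7789.
Max component reliability = 0.8000.
Difference = 0.7789 − 0.8000 = -0.021.

-0.021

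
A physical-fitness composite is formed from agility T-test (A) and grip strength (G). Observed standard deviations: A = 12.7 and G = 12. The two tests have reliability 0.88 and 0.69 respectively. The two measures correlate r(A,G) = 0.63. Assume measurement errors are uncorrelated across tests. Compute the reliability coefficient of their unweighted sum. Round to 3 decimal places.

0.871

Var(A+G) = 12.7² + 12² + 2·[12.7·12·0.63] = 305.29 + 192.024 = 497.314.
Under uncorrelated errors the observed covariances equal the true-score covariances, so only the own-variance terms attenuate.
True-score variance = [12.7²·0.88 + 12²·0.69] + 192.024 = 241.295 + 192.024 = 433.319.
Reliability = 433.319 / 497.314 = 0.871.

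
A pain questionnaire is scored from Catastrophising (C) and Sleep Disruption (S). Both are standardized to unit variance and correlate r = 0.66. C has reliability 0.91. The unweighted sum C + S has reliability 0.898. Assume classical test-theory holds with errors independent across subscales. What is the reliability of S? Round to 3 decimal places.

0.751

Var(C+S) = 2 + 2·0.66 = 3.320.
True-score variance = ρ_C + ρ_S + 2·0.66, so 0.898 = (0.91 + ρ_S + 1.32) / 3.320.
ρ_S = 0.898·3.320 − 0.91 − 1.32 = 0.751.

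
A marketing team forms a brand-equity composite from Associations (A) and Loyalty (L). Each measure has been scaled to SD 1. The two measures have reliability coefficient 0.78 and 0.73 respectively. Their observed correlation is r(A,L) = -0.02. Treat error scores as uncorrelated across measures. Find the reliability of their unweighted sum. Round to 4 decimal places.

Var(A+L) = 2 + 2·[(-0.02)] = 2 − 0.04 = 1.96.
With uncorrelated errors the cross-covariances are all true-score covariance, so they carry over unchanged; only the diagonal terms shrink to ρᵢσᵢ².
True-score variance = [0.78 + 0.73] − 0.04 = 1.51 − 0.04 = 1.47.
Reliability = 1.47 / 1.96 = 0.7500.

0.7500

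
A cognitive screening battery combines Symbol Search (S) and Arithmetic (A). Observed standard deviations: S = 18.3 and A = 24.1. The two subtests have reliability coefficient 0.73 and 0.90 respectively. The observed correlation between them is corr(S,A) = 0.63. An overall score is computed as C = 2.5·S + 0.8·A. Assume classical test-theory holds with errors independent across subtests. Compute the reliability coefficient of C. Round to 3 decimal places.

Var(C) = 2.5²·18.3² + 0.8²·24.1² + 2·[2·18.3·24.1·0.63] = 2464.78 + 1111.4 = 3576.18.
With uncorrelated errors the cross-covariances are all true-score covariance, so they carry over unchanged; only the diagonal terms shrink to ρᵢσᵢ².
True-score variance = [2.5²·18.3²·0.73 + 0.8²·24.1²·0.90] + 1111.4 = 1862.48 + 1111.4 = 2973.88.
Reliability = 2973.88 / 3576.18 = 0.832.

0.832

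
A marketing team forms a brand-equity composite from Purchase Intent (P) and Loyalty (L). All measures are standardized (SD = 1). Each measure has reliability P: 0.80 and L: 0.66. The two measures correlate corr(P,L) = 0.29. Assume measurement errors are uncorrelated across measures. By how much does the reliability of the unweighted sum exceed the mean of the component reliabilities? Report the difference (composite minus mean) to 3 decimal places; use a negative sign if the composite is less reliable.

0.061

Var(sum) = 2 + 0.58 = 2.58; true-score variance = 1.46 + 0.58 = 2.04; composite reliability = 0.7907.
Mean component reliability = 0.7300.
Difference = 0.7907 − 0.7300 = 0.061.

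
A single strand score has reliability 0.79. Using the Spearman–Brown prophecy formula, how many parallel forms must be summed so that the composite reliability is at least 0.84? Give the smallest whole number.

k ≥ ρ*(1−ρ₁)/(ρ₁(1−ρ*)) = 0.84·0.21 / (0.79·0.16) = 1.396.
Smallest integer k = 2.

2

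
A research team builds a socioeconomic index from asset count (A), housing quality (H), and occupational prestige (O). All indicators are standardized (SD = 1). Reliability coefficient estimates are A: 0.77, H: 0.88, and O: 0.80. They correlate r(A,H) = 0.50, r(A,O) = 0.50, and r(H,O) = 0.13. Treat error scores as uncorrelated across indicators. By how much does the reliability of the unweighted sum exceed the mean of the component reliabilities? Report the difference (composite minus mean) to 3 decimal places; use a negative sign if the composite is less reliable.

0.079

Var(sum) = 3 + 2.26 = 5.26; true-score variance = 2.45 + 2.26 = 4.71; composite reliability = 0.8954.
Mean component reliability = 0.8167.
Difference = 0.8954 − 0.8167 = 0.079.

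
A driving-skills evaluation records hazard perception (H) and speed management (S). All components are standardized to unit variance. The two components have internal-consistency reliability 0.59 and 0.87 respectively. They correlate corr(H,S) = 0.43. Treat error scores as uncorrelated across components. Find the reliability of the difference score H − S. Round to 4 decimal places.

Var(H−S) = 1 + 1 − 2·0.43 = 2 − 0.86 = 1.14.
With uncorrelated errors the cross-covariances are all true-score covariance, so they carry over unchanged; only the diagonal terms shrink to ρᵢσᵢ².
True-score variance = [0.59 + 0.87] − 0.86 = 1.46 − 0.86 = 0.6.
Reliability = 0.6 / 1.14 = 0.5263.

0.5263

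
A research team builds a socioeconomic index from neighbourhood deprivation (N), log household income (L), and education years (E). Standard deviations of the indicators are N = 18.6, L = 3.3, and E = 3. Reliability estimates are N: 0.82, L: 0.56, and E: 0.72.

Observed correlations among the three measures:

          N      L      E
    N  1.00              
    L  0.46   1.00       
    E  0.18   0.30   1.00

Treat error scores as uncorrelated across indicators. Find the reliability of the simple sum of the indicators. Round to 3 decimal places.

0.845

Var(N+L+E) = 18.6² + 3.3² + 3² + 2·[18.6·3.3·0.46 + 18.6·3·0.18 + 3.3·3·0.30] = 365.85 + 82.4976 = 448.348.
With uncorrelated errors the cross-covariances are all true-score covariance, so they carry over unchanged; only the diagonal terms shrink to ρᵢσᵢ².
True-score variance = [18.6²·0.82 + 3.3²·0.56 + 3²·0.72] + 82.4976 = 296.266 + 82.4976 = 378.763.
Reliability = 378.763 / 448.348 = 0.845.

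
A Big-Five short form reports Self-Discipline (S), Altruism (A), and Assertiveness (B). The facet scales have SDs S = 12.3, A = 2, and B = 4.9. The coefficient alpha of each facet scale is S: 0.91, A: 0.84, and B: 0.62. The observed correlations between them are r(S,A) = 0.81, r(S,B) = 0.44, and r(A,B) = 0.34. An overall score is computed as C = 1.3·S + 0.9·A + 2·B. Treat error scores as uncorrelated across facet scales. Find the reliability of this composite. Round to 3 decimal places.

0.891

Var(C) = 1.3²·12.3² + 0.9²·2² + 2²·4.9² + 2·[1.17·12.3·2·0.81 + 2.6·12.3·4.9·0.44 + 1.8·2·4.9·0.34] = 354.96 + 196.52 = 551.48.
Under uncorrelated errors the observed covariances equal the true-score covariances, so only the own-variance terms attenuate.
True-score variance = [1.3²·12.3²·0.91 + 0.9²·2²·0.84 + 2²·4.9²·0.62] + 196.52 = 294.935 + 196.52 = 491.455.
Reliability = 491.455 / 551.48 = 0.891.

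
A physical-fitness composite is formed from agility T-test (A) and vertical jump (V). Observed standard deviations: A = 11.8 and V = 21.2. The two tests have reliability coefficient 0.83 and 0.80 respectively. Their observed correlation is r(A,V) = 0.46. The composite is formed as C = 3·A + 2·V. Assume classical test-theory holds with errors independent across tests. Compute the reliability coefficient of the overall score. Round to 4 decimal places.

Var(C) = 3²·11.8² + 2²·21.2² + 2·[6·11.8·21.2·0.46] = 3050.92 + 1380.88 = 4431.8.
Because errors are independent across components, Cov(Tᵢ,Tⱼ) = Cov(Xᵢ,Xⱼ); the off-diagonal part of the true-score variance is the same as above.
True-score variance = [3²·11.8²·0.83 + 2²·21.2²·0.80] + 1380.88 = 2478.33 + 1380.88 = 3859.21.
Reliability = 3859.21 / 4431.8 = 0.8708.

0.8708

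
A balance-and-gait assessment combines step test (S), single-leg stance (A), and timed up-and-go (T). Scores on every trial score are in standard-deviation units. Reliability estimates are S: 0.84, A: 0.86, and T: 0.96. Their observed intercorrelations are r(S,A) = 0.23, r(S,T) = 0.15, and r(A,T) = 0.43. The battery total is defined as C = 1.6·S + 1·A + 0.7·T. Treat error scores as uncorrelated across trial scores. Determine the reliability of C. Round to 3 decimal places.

0.901

Var(C) = 1.6² + 1 + 0.7² + 2·[1.6·0.23 + 1.12·0.15 + 0.7·0.43] = 4.05 + 1.674 = 5.724.
Under uncorrelated errors the observed covariances equal the true-score covariances, so only the own-variance terms attenuate.
True-score variance = [1.6²·0.84 + 0.86 + 0.7²·0.96] + 1.674 = 3.4808 + 1.674 = 5.1548.
Reliability = 5.1548 / 5.724 = 0.901.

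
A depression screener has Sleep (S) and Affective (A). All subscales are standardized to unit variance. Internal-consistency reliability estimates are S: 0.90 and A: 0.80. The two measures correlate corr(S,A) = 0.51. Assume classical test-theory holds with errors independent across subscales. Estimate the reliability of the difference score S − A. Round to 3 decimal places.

0.694

Var(S−A) = 1 + 1 − 2·0.51 = 2 − 1.02 = 0.98.
Because errors are independent across components, Cov(Tᵢ,Tⱼ) = Cov(Xᵢ,Xⱼ); the off-diagonal part of the true-score variance is the same as above.
True-score variance = [0.90 + 0.80] − 1.02 = 1.7 − 1.02 = 0.68.
Reliability = 0.68 / 0.98 = 0.694.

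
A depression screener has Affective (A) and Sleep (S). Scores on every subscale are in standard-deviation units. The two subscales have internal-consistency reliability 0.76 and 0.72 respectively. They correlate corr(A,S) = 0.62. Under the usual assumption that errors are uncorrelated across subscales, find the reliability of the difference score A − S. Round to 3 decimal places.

Var(A−S) = 1 + 1 − 2·0.62 = 2 − 1.24 = 0.76.
With uncorrelated errors the cross-covariances are all true-score covariance, so they carry over unchanged; only the diagonal terms shrink to ρᵢσᵢ².
True-score variance = [0.76 + 0.72] − 1.24 = 1.48 − 1.24 = 0.24.
Reliability = 0.24 / 0.76 = 0.316.

0.316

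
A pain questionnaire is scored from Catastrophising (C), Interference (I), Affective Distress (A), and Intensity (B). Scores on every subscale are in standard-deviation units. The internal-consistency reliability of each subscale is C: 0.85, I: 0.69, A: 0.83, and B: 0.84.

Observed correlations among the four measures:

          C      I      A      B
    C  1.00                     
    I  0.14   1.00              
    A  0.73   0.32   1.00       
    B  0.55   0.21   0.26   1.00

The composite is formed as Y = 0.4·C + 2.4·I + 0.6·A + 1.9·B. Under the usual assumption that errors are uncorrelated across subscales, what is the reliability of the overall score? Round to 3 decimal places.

0.834

Var(Y) = 0.4² + 2.4² + 0.6² + 1.9² + 2·[0.96·0.14 + 0.24·0.73 + 0.76·0.55 + 1.44·0.32 + 4.56·0.21 + 1.14·0.26] = 9.89 + 4.8848 = 14.7748.
With uncorrelated errors the cross-covariances are all true-score covariance, so they carry over unchanged; only the diagonal terms shrink to ρᵢσᵢ².
True-score variance = [0.4²·0.85 + 2.4²·0.69 + 0.6²·0.83 + 1.9²·0.84] + 4.8848 = 7.4416 + 4.8848 = 12.3264.
Reliability = 12.3264 / 14.7748 = 0.834.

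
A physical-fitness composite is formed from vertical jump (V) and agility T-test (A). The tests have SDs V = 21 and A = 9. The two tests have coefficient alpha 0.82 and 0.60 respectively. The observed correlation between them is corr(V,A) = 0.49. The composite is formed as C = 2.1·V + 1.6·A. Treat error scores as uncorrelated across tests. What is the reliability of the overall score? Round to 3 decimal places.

Var(C) = 2.1²·21² + 1.6²·9² + 2·[3.36·21·9·0.49] = 2152.17 + 622.339 = 2774.51.
With uncorrelated errors the cross-covariances are all true-score covariance, so they carry over unchanged; only the diagonal terms shrink to ρᵢσᵢ².
True-score variance = [2.1²·21²·0.82 + 1.6²·9²·0.60] + 622.339 = 1719.16 + 622.339 = 2341.5.
Reliability = 2341.5 / 2774.51 = 0.844.

0.844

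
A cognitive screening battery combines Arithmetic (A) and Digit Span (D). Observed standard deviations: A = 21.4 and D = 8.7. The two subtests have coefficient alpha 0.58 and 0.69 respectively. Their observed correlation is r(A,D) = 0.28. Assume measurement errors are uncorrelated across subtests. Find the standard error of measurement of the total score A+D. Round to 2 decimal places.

14.69

Var(total) = 533.65 + 104.261 = 637.911.
True-score variance = 317.843 + 104.261 = 422.104, so reliability = 0.6617.
Error variance = 637.911 − 422.104 = 215.807; SEM = √215.807 = 14.69.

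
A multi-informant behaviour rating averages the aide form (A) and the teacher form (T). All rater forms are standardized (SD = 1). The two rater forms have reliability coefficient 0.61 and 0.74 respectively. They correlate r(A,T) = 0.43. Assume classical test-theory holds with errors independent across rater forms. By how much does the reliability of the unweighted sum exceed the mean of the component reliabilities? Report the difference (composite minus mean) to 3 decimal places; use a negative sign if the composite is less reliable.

0.098

Var(sum) = 2 + 0.86 = 2.86; true-score variance = 1.35 + 0.86 = 2.21; composite reliability = 0.7727.
Mean component reliability = 0.6750.
Difference = 0.7727 − 0.6750 = 0.098.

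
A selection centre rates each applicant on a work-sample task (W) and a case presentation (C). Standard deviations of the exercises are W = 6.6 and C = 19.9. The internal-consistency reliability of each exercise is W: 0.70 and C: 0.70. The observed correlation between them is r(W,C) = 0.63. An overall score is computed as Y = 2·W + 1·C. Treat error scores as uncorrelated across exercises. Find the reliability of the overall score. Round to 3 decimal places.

Var(Y) = 2²·6.6² + 19.9² + 2·[2·6.6·19.9·0.63] = 570.25 + 330.977 = 901.227.
With uncorrelated errors the cross-covariances are all true-score covariance, so they carry over unchanged; only the diagonal terms shrink to ρᵢσᵢ².
True-score variance = [2²·6.6²·0.70 + 19.9²·0.70] + 330.977 = 399.175 + 330.977 = 730.152.
Reliability = 730.152 / 901.227 = 0.810.

0.810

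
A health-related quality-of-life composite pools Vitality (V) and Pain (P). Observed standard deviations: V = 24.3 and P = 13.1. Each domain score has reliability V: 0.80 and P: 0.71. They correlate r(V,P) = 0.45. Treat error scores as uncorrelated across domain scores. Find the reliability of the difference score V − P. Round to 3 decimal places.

Var(V−P) = 24.3² + 13.1² − 2·24.3·13.1·0.45 = 762.1 − 286.497 = 475.603.
With uncorrelated errors the cross-covariances are all true-score covariance, so they carry over unchanged; only the diagonal terms shrink to ρᵢσᵢ².
True-score variance = [24.3²·0.80 + 13.1²·0.71] − 286.497 = 594.235 − 286.497 = 307.738.
Reliability = 307.738 / 475.603 = 0.647.

0.647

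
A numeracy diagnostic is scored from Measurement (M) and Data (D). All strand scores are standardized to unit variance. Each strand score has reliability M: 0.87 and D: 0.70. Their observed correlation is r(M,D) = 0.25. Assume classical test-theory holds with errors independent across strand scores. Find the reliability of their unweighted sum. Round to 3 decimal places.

0.828

Var(M+D) = 2 + 2·[0.25] = 2 + 0.5 = 2.5.
With uncorrelated errors the cross-covariances are all true-score covariance, so they carry over unchanged; only the diagonal terms shrink to ρᵢσᵢ².
True-score variance = [0.87 + 0.70] + 0.5 = 1.57 + 0.5 = 2.07.
Reliability = 2.07 / 2.5 = 0.828.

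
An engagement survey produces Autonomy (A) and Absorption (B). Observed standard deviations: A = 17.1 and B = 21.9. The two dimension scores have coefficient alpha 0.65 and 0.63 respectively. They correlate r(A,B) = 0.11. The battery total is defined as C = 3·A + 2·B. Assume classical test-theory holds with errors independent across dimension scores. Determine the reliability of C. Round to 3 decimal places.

0.677

Var(C) = 3²·17.1² + 2²·21.9² + 2·[6·17.1·21.9·0.11] = 4550.13 + 494.327 = 5044.46.
Under uncorrelated errors the observed covariances equal the true-score covariances, so only the own-variance terms attenuate.
True-score variance = [3²·17.1²·0.65 + 2²·21.9²·0.63] + 494.327 = 2919.22 + 494.327 = 3413.54.
Reliability = 3413.54 / 5044.46 = 0.677.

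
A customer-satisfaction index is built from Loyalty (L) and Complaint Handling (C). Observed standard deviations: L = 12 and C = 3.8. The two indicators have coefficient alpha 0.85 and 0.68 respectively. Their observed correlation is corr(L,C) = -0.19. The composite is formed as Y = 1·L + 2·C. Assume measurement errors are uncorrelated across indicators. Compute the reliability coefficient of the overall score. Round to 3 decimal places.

Var(Y) = 12² + 2²·3.8² + 2·[2·12·3.8·(-0.19)] = 201.76 − 34.656 = 167.104.
Because errors are independent across components, Cov(Tᵢ,Tⱼ) = Cov(Xᵢ,Xⱼ); the off-diagonal part of the true-score variance is the same as above.
True-score variance = [12²·0.85 + 2²·3.8²·0.68] − 34.656 = 161.677 − 34.656 = 127.021.
Reliability = 127.021 / 167.104 = 0.760.

0.760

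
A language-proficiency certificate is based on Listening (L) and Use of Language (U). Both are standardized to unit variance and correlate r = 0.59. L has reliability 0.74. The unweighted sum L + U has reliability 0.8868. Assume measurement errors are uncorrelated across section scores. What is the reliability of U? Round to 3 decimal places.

Var(L+U) = 2 + 2·0.59 = 3.180.
True-score variance = ρ_L + ρ_U + 2·0.59, so 0.8868 = (0.74 + ρ_U + 1.18) / 3.180.
ρ_U = 0.8868·3.180 − 0.74 − 1.18 = 0.900.

0.900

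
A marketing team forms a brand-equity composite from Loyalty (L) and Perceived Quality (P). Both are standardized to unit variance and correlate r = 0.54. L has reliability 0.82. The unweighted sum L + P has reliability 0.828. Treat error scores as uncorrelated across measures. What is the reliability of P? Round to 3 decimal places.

Var(L+P) = 2 + 2·0.54 = 3.080.
True-score variance = ρ_L + ρ_P + 2·0.54, so 0.828 = (0.82 + ρ_P + 1.08) / 3.080.
ρ_P = 0.828·3.080 − 0.82 − 1.08 = 0.650.

0.650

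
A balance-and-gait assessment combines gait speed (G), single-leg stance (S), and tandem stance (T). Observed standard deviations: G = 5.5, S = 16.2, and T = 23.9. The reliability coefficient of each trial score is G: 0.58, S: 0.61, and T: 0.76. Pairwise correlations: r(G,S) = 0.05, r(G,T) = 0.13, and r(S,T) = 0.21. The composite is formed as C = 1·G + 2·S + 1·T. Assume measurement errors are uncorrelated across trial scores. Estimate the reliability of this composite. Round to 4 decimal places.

0.7243

Var(C) = 5.5² + 2²·16.2² + 23.9² + 2·[2·5.5·16.2·0.05 + 5.5·23.9·0.13 + 2·16.2·23.9·0.21] = 1651.22 + 377.228 = 2028.45.
With uncorrelated errors the cross-covariances are all true-score covariance, so they carry over unchanged; only the diagonal terms shrink to ρᵢσᵢ².
True-score variance = [5.5²·0.58 + 2²·16.2²·0.61 + 23.9²·0.76] + 377.228 = 1092.02 + 377.228 = 1469.25.
Reliability = 1469.25 / 2028.45 = 0.7243.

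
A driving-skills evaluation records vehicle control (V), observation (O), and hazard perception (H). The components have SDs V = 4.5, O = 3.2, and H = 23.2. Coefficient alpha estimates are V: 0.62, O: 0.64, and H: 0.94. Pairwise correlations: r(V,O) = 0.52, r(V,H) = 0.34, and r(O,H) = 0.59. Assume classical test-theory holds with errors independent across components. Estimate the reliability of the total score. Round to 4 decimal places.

0.9412

Var(V+O+H) = 4.5² + 3.2² + 23.2² + 2·[4.5·3.2·0.52 + 4.5·23.2·0.34 + 3.2·23.2·0.59] = 568.73 + 173.571 = 742.301.
Because errors are independent across components, Cov(Tᵢ,Tⱼ) = Cov(Xᵢ,Xⱼ); the off-diagonal part of the true-score variance is the same as above.
True-score variance = [4.5²·0.62 + 3.2²·0.64 + 23.2²·0.94] + 173.571 = 525.054 + 173.571 = 698.625.
Reliability = 698.625 / 742.301 = 0.9412.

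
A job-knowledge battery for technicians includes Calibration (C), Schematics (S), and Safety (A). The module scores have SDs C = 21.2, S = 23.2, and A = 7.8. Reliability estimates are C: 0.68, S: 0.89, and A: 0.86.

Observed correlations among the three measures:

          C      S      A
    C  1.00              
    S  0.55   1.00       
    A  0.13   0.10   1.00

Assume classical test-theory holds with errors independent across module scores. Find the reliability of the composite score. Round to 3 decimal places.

Var(C+S+A) = 21.2² + 23.2² + 7.8² + 2·[21.2·23.2·0.55 + 21.2·7.8·0.13 + 23.2·7.8·0.10] = 1048.52 + 620.21 = 1668.73.
Under uncorrelated errors the observed covariances equal the true-score covariances, so only the own-variance terms attenuate.
True-score variance = [21.2²·0.68 + 23.2²·0.89 + 7.8²·0.86] + 620.21 = 836.975 + 620.21 = 1457.18.
Reliability = 1457.18 / 1668.73 = 0.873.

0.873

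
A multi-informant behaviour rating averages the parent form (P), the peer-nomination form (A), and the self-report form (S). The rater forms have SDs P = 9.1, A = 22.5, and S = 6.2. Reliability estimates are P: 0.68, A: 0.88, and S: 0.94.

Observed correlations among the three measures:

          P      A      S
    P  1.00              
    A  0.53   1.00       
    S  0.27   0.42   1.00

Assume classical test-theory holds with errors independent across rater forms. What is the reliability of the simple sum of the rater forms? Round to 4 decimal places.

Var(P+A+S) = 9.1² + 22.5² + 6.2² + 2·[9.1·22.5·0.53 + 9.1·6.2·0.27 + 22.5·6.2·0.42] = 627.5 + 364.682 = 992.182.
With uncorrelated errors the cross-covariances are all true-score covariance, so they carry over unchanged; only the diagonal terms shrink to ρᵢσᵢ².
True-score variance = [9.1²·0.68 + 22.5²·0.88 + 6.2²·0.94] + 364.682 = 537.944 + 364.682 = 902.626.
Reliability = 902.626 / 992.182 = 0.9097.

0.9097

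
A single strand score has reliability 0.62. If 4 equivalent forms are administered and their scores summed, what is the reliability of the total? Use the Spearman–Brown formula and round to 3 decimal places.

ρ_k = kρ / (1 + (k−1)ρ) = 4·0.62 / (1 + 3·0.62) = 2.480 / 2.860 = 0.867.

0.867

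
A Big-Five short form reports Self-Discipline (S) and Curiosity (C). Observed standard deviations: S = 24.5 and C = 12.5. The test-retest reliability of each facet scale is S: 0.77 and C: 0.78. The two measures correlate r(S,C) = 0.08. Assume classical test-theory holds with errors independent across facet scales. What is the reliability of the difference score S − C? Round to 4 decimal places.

0.7563

Var(S−C) = 24.5² + 12.5² − 2·24.5·12.5·0.08 = 756.5 − 49 = 707.5.
Because errors are independent across components, Cov(Tᵢ,Tⱼ) = Cov(Xᵢ,Xⱼ); the off-diagonal part of the true-score variance is the same as above.
True-score variance = [24.5²·0.77 + 12.5²·0.78] − 49 = 584.067 − 49 = 535.067.
Reliability = 535.067 / 707.5 = 0.7563.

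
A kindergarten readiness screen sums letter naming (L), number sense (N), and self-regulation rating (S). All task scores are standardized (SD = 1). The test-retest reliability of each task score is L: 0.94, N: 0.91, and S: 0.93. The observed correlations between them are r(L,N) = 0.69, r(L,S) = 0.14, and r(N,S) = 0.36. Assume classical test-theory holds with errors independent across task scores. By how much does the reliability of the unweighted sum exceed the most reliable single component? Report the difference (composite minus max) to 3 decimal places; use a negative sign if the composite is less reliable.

0.019

Var(sum) = 3 + 2.38 = 5.38; true-score variance = 2.78 + 2.38 = 5.16; composite reliability = 0.9591.
Max component reliability = 0.9400.
Difference = 0.9591 − 0.9400 = 0.019.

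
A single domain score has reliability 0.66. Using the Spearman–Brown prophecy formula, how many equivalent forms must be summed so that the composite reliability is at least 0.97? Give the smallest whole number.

17

k ≥ ρ*(1−ρ₁)/(ρ₁(1−ρ*)) = 0.97·0.34 / (0.66·0.03) = 16.657.
Smallest integer k = 17.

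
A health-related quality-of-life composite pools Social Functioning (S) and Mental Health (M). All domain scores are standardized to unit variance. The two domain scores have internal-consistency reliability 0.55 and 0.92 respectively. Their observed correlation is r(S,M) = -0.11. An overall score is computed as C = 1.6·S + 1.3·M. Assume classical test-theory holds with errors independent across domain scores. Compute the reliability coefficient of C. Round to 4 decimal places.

0.6606

Var(C) = 1.6² + 1.3² + 2·[2.08·(-0.11)] = 4.25 − 0.4576 = 3.7924.
With uncorrelated errors the cross-covariances are all true-score covariance, so they carry over unchanged; only the diagonal terms shrink to ρᵢσᵢ².
True-score variance = [1.6²·0.55 + 1.3²·0.92] − 0.4576 = 2.9628 − 0.4576 = 2.5052.
Reliability = 2.5052 / 3.7924 = 0.6606.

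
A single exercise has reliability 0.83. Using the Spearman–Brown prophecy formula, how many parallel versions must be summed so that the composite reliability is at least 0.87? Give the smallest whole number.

2

k ≥ ρ*(1−ρ₁)/(ρ₁(1−ρ*)) = 0.87·0.17 / (0.83·0.13) = 1.371.
Smallest integer k = 2.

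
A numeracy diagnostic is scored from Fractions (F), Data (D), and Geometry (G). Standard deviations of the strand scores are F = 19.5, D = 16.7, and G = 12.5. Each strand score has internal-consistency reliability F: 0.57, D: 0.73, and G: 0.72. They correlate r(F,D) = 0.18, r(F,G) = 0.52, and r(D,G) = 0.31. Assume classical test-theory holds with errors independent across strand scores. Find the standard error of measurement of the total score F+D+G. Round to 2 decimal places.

16.81

Var(total) = 815.39 + 500.159 = 1315.55.
True-score variance = 532.832 + 500.159 = 1032.99, so reliability = 0.7852.
Error variance = 1315.55 − 1032.99 = 282.558; SEM = √282.558 = 16.81.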